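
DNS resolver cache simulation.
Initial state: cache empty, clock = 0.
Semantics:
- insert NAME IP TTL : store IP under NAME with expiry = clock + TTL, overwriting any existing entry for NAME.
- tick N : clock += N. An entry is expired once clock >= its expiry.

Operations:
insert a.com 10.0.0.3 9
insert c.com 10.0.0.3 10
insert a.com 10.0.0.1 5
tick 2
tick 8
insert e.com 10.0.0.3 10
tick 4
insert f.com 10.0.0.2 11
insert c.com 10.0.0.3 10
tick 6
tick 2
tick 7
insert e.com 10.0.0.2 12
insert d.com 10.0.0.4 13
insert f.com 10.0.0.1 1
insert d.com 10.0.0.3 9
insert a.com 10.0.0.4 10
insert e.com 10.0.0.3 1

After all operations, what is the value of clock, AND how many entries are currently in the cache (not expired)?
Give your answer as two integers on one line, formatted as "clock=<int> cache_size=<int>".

Op 1: insert a.com -> 10.0.0.3 (expiry=0+9=9). clock=0
Op 2: insert c.com -> 10.0.0.3 (expiry=0+10=10). clock=0
Op 3: insert a.com -> 10.0.0.1 (expiry=0+5=5). clock=0
Op 4: tick 2 -> clock=2.
Op 5: tick 8 -> clock=10. purged={a.com,c.com}
Op 6: insert e.com -> 10.0.0.3 (expiry=10+10=20). clock=10
Op 7: tick 4 -> clock=14.
Op 8: insert f.com -> 10.0.0.2 (expiry=14+11=25). clock=14
Op 9: insert c.com -> 10.0.0.3 (expiry=14+10=24). clock=14
Op 10: tick 6 -> clock=20. purged={e.com}
Op 11: tick 2 -> clock=22.
Op 12: tick 7 -> clock=29. purged={c.com,f.com}
Op 13: insert e.com -> 10.0.0.2 (expiry=29+12=41). clock=29
Op 14: insert d.com -> 10.0.0.4 (expiry=29+13=42). clock=29
Op 15: insert f.com -> 10.0.0.1 (expiry=29+1=30). clock=29
Op 16: insert d.com -> 10.0.0.3 (expiry=29+9=38). clock=29
Op 17: insert a.com -> 10.0.0.4 (expiry=29+10=39). clock=29
Op 18: insert e.com -> 10.0.0.3 (expiry=29+1=30). clock=29
Final clock = 29
Final cache (unexpired): {a.com,d.com,e.com,f.com} -> size=4

Answer: clock=29 cache_size=4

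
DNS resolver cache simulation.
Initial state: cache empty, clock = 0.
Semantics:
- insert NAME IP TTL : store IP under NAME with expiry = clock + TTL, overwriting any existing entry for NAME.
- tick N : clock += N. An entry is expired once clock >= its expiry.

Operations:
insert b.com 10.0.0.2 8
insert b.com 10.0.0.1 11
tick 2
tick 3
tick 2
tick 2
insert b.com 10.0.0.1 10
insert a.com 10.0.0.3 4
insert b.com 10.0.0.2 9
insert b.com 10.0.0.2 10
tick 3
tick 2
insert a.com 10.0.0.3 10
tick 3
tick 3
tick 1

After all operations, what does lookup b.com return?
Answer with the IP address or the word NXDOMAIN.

Answer: NXDOMAIN

Derivation:
Op 1: insert b.com -> 10.0.0.2 (expiry=0+8=8). clock=0
Op 2: insert b.com -> 10.0.0.1 (expiry=0+11=11). clock=0
Op 3: tick 2 -> clock=2.
Op 4: tick 3 -> clock=5.
Op 5: tick 2 -> clock=7.
Op 6: tick 2 -> clock=9.
Op 7: insert b.com -> 10.0.0.1 (expiry=9+10=19). clock=9
Op 8: insert a.com -> 10.0.0.3 (expiry=9+4=13). clock=9
Op 9: insert b.com -> 10.0.0.2 (expiry=9+9=18). clock=9
Op 10: insert b.com -> 10.0.0.2 (expiry=9+10=19). clock=9
Op 11: tick 3 -> clock=12.
Op 12: tick 2 -> clock=14. purged={a.com}
Op 13: insert a.com -> 10.0.0.3 (expiry=14+10=24). clock=14
Op 14: tick 3 -> clock=17.
Op 15: tick 3 -> clock=20. purged={b.com}
Op 16: tick 1 -> clock=21.
lookup b.com: not in cache (expired or never inserted)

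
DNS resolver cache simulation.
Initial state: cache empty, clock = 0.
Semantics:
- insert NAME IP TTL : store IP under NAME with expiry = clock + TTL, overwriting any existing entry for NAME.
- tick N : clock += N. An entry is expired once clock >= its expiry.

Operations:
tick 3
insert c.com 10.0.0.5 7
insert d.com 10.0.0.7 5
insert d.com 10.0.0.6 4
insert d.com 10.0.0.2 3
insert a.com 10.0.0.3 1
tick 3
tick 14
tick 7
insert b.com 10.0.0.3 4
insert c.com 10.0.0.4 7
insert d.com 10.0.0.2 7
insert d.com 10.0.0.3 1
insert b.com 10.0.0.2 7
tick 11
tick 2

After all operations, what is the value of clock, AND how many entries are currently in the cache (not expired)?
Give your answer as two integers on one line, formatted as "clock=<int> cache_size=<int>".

Op 1: tick 3 -> clock=3.
Op 2: insert c.com -> 10.0.0.5 (expiry=3+7=10). clock=3
Op 3: insert d.com -> 10.0.0.7 (expiry=3+5=8). clock=3
Op 4: insert d.com -> 10.0.0.6 (expiry=3+4=7). clock=3
Op 5: insert d.com -> 10.0.0.2 (expiry=3+3=6). clock=3
Op 6: insert a.com -> 10.0.0.3 (expiry=3+1=4). clock=3
Op 7: tick 3 -> clock=6. purged={a.com,d.com}
Op 8: tick 14 -> clock=20. purged={c.com}
Op 9: tick 7 -> clock=27.
Op 10: insert b.com -> 10.0.0.3 (expiry=27+4=31). clock=27
Op 11: insert c.com -> 10.0.0.4 (expiry=27+7=34). clock=27
Op 12: insert d.com -> 10.0.0.2 (expiry=27+7=34). clock=27
Op 13: insert d.com -> 10.0.0.3 (expiry=27+1=28). clock=27
Op 14: insert b.com -> 10.0.0.2 (expiry=27+7=34). clock=27
Op 15: tick 11 -> clock=38. purged={b.com,c.com,d.com}
Op 16: tick 2 -> clock=40.
Final clock = 40
Final cache (unexpired): {} -> size=0

Answer: clock=40 cache_size=0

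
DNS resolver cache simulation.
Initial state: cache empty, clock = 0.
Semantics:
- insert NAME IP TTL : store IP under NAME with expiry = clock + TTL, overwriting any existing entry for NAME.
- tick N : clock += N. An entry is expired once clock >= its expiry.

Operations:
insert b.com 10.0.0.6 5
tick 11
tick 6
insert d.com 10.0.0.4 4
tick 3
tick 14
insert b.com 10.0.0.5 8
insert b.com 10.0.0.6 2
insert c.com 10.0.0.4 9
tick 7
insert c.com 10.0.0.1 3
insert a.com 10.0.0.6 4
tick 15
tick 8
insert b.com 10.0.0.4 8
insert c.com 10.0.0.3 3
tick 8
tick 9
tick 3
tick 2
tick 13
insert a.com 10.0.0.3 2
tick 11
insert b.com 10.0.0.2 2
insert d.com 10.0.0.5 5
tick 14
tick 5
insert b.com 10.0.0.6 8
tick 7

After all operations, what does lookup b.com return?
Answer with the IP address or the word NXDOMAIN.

Answer: 10.0.0.6

Derivation:
Op 1: insert b.com -> 10.0.0.6 (expiry=0+5=5). clock=0
Op 2: tick 11 -> clock=11. purged={b.com}
Op 3: tick 6 -> clock=17.
Op 4: insert d.com -> 10.0.0.4 (expiry=17+4=21). clock=17
Op 5: tick 3 -> clock=20.
Op 6: tick 14 -> clock=34. purged={d.com}
Op 7: insert b.com -> 10.0.0.5 (expiry=34+8=42). clock=34
Op 8: insert b.com -> 10.0.0.6 (expiry=34+2=36). clock=34
Op 9: insert c.com -> 10.0.0.4 (expiry=34+9=43). clock=34
Op 10: tick 7 -> clock=41. purged={b.com}
Op 11: insert c.com -> 10.0.0.1 (expiry=41+3=44). clock=41
Op 12: insert a.com -> 10.0.0.6 (expiry=41+4=45). clock=41
Op 13: tick 15 -> clock=56. purged={a.com,c.com}
Op 14: tick 8 -> clock=64.
Op 15: insert b.com -> 10.0.0.4 (expiry=64+8=72). clock=64
Op 16: insert c.com -> 10.0.0.3 (expiry=64+3=67). clock=64
Op 17: tick 8 -> clock=72. purged={b.com,c.com}
Op 18: tick 9 -> clock=81.
Op 19: tick 3 -> clock=84.
Op 20: tick 2 -> clock=86.
Op 21: tick 13 -> clock=99.
Op 22: insert a.com -> 10.0.0.3 (expiry=99+2=101). clock=99
Op 23: tick 11 -> clock=110. purged={a.com}
Op 24: insert b.com -> 10.0.0.2 (expiry=110+2=112). clock=110
Op 25: insert d.com -> 10.0.0.5 (expiry=110+5=115). clock=110
Op 26: tick 14 -> clock=124. purged={b.com,d.com}
Op 27: tick 5 -> clock=129.
Op 28: insert b.com -> 10.0.0.6 (expiry=129+8=137). clock=129
Op 29: tick 7 -> clock=136.
lookup b.com: present, ip=10.0.0.6 expiry=137 > clock=136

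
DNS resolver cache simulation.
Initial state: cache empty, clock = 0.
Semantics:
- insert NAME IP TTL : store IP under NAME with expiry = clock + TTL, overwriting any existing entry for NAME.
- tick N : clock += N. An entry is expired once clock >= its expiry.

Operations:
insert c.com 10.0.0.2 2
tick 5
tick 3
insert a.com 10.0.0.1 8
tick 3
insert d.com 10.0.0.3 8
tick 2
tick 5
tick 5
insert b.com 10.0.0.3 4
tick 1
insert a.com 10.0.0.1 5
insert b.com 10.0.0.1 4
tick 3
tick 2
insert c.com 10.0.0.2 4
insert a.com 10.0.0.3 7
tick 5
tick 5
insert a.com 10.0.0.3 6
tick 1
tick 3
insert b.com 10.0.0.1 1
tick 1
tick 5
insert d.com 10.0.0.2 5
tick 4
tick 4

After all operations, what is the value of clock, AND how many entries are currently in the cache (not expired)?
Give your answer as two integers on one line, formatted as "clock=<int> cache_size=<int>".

Answer: clock=57 cache_size=0

Derivation:
Op 1: insert c.com -> 10.0.0.2 (expiry=0+2=2). clock=0
Op 2: tick 5 -> clock=5. purged={c.com}
Op 3: tick 3 -> clock=8.
Op 4: insert a.com -> 10.0.0.1 (expiry=8+8=16). clock=8
Op 5: tick 3 -> clock=11.
Op 6: insert d.com -> 10.0.0.3 (expiry=11+8=19). clock=11
Op 7: tick 2 -> clock=13.
Op 8: tick 5 -> clock=18. purged={a.com}
Op 9: tick 5 -> clock=23. purged={d.com}
Op 10: insert b.com -> 10.0.0.3 (expiry=23+4=27). clock=23
Op 11: tick 1 -> clock=24.
Op 12: insert a.com -> 10.0.0.1 (expiry=24+5=29). clock=24
Op 13: insert b.com -> 10.0.0.1 (expiry=24+4=28). clock=24
Op 14: tick 3 -> clock=27.
Op 15: tick 2 -> clock=29. purged={a.com,b.com}
Op 16: insert c.com -> 10.0.0.2 (expiry=29+4=33). clock=29
Op 17: insert a.com -> 10.0.0.3 (expiry=29+7=36). clock=29
Op 18: tick 5 -> clock=34. purged={c.com}
Op 19: tick 5 -> clock=39. purged={a.com}
Op 20: insert a.com -> 10.0.0.3 (expiry=39+6=45). clock=39
Op 21: tick 1 -> clock=40.
Op 22: tick 3 -> clock=43.
Op 23: insert b.com -> 10.0.0.1 (expiry=43+1=44). clock=43
Op 24: tick 1 -> clock=44. purged={b.com}
Op 25: tick 5 -> clock=49. purged={a.com}
Op 26: insert d.com -> 10.0.0.2 (expiry=49+5=54). clock=49
Op 27: tick 4 -> clock=53.
Op 28: tick 4 -> clock=57. purged={d.com}
Final clock = 57
Final cache (unexpired): {} -> size=0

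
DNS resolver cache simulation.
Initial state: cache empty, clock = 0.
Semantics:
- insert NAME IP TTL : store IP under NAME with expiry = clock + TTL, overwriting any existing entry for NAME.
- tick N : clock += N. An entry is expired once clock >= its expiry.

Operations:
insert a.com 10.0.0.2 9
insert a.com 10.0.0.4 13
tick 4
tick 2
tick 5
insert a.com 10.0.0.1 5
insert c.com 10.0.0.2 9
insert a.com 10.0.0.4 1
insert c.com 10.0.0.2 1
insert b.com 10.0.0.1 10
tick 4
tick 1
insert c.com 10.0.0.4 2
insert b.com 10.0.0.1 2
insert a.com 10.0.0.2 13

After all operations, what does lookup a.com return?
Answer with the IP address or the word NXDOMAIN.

Answer: 10.0.0.2

Derivation:
Op 1: insert a.com -> 10.0.0.2 (expiry=0+9=9). clock=0
Op 2: insert a.com -> 10.0.0.4 (expiry=0+13=13). clock=0
Op 3: tick 4 -> clock=4.
Op 4: tick 2 -> clock=6.
Op 5: tick 5 -> clock=11.
Op 6: insert a.com -> 10.0.0.1 (expiry=11+5=16). clock=11
Op 7: insert c.com -> 10.0.0.2 (expiry=11+9=20). clock=11
Op 8: insert a.com -> 10.0.0.4 (expiry=11+1=12). clock=11
Op 9: insert c.com -> 10.0.0.2 (expiry=11+1=12). clock=11
Op 10: insert b.com -> 10.0.0.1 (expiry=11+10=21). clock=11
Op 11: tick 4 -> clock=15. purged={a.com,c.com}
Op 12: tick 1 -> clock=16.
Op 13: insert c.com -> 10.0.0.4 (expiry=16+2=18). clock=16
Op 14: insert b.com -> 10.0.0.1 (expiry=16+2=18). clock=16
Op 15: insert a.com -> 10.0.0.2 (expiry=16+13=29). clock=16
lookup a.com: present, ip=10.0.0.2 expiry=29 > clock=16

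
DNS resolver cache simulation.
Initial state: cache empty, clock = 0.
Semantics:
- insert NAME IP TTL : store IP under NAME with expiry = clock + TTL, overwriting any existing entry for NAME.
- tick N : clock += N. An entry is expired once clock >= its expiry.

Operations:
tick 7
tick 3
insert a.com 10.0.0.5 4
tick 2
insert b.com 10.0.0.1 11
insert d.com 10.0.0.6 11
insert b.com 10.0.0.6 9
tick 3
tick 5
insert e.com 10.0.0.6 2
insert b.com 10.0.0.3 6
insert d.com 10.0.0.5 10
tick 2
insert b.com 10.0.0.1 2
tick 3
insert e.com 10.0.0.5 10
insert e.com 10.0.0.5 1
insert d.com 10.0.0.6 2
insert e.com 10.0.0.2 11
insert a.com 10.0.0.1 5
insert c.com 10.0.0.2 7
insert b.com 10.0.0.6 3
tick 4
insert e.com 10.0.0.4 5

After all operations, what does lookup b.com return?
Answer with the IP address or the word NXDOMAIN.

Answer: NXDOMAIN

Derivation:
Op 1: tick 7 -> clock=7.
Op 2: tick 3 -> clock=10.
Op 3: insert a.com -> 10.0.0.5 (expiry=10+4=14). clock=10
Op 4: tick 2 -> clock=12.
Op 5: insert b.com -> 10.0.0.1 (expiry=12+11=23). clock=12
Op 6: insert d.com -> 10.0.0.6 (expiry=12+11=23). clock=12
Op 7: insert b.com -> 10.0.0.6 (expiry=12+9=21). clock=12
Op 8: tick 3 -> clock=15. purged={a.com}
Op 9: tick 5 -> clock=20.
Op 10: insert e.com -> 10.0.0.6 (expiry=20+2=22). clock=20
Op 11: insert b.com -> 10.0.0.3 (expiry=20+6=26). clock=20
Op 12: insert d.com -> 10.0.0.5 (expiry=20+10=30). clock=20
Op 13: tick 2 -> clock=22. purged={e.com}
Op 14: insert b.com -> 10.0.0.1 (expiry=22+2=24). clock=22
Op 15: tick 3 -> clock=25. purged={b.com}
Op 16: insert e.com -> 10.0.0.5 (expiry=25+10=35). clock=25
Op 17: insert e.com -> 10.0.0.5 (expiry=25+1=26). clock=25
Op 18: insert d.com -> 10.0.0.6 (expiry=25+2=27). clock=25
Op 19: insert e.com -> 10.0.0.2 (expiry=25+11=36). clock=25
Op 20: insert a.com -> 10.0.0.1 (expiry=25+5=30). clock=25
Op 21: insert c.com -> 10.0.0.2 (expiry=25+7=32). clock=25
Op 22: insert b.com -> 10.0.0.6 (expiry=25+3=28). clock=25
Op 23: tick 4 -> clock=29. purged={b.com,d.com}
Op 24: insert e.com -> 10.0.0.4 (expiry=29+5=34). clock=29
lookup b.com: not in cache (expired or never inserted)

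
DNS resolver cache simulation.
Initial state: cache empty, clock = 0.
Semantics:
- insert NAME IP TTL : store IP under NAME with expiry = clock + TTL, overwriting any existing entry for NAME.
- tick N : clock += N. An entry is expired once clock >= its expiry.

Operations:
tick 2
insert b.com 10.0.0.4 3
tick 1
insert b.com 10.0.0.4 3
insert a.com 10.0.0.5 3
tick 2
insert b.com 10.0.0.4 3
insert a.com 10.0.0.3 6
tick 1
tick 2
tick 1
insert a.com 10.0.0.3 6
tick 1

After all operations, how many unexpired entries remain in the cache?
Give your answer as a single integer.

Answer: 1

Derivation:
Op 1: tick 2 -> clock=2.
Op 2: insert b.com -> 10.0.0.4 (expiry=2+3=5). clock=2
Op 3: tick 1 -> clock=3.
Op 4: insert b.com -> 10.0.0.4 (expiry=3+3=6). clock=3
Op 5: insert a.com -> 10.0.0.5 (expiry=3+3=6). clock=3
Op 6: tick 2 -> clock=5.
Op 7: insert b.com -> 10.0.0.4 (expiry=5+3=8). clock=5
Op 8: insert a.com -> 10.0.0.3 (expiry=5+6=11). clock=5
Op 9: tick 1 -> clock=6.
Op 10: tick 2 -> clock=8. purged={b.com}
Op 11: tick 1 -> clock=9.
Op 12: insert a.com -> 10.0.0.3 (expiry=9+6=15). clock=9
Op 13: tick 1 -> clock=10.
Final cache (unexpired): {a.com} -> size=1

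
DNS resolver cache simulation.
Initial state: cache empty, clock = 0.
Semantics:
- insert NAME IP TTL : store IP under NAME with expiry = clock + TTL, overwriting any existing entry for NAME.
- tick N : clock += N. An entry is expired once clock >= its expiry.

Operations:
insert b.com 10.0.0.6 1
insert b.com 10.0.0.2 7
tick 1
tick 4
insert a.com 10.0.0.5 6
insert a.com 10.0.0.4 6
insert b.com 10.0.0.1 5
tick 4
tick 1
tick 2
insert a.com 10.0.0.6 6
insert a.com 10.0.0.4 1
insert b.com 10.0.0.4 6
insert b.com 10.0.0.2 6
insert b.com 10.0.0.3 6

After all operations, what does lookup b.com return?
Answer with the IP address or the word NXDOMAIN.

Op 1: insert b.com -> 10.0.0.6 (expiry=0+1=1). clock=0
Op 2: insert b.com -> 10.0.0.2 (expiry=0+7=7). clock=0
Op 3: tick 1 -> clock=1.
Op 4: tick 4 -> clock=5.
Op 5: insert a.com -> 10.0.0.5 (expiry=5+6=11). clock=5
Op 6: insert a.com -> 10.0.0.4 (expiry=5+6=11). clock=5
Op 7: insert b.com -> 10.0.0.1 (expiry=5+5=10). clock=5
Op 8: tick 4 -> clock=9.
Op 9: tick 1 -> clock=10. purged={b.com}
Op 10: tick 2 -> clock=12. purged={a.com}
Op 11: insert a.com -> 10.0.0.6 (expiry=12+6=18). clock=12
Op 12: insert a.com -> 10.0.0.4 (expiry=12+1=13). clock=12
Op 13: insert b.com -> 10.0.0.4 (expiry=12+6=18). clock=12
Op 14: insert b.com -> 10.0.0.2 (expiry=12+6=18). clock=12
Op 15: insert b.com -> 10.0.0.3 (expiry=12+6=18). clock=12
lookup b.com: present, ip=10.0.0.3 expiry=18 > clock=12

Answer: 10.0.0.3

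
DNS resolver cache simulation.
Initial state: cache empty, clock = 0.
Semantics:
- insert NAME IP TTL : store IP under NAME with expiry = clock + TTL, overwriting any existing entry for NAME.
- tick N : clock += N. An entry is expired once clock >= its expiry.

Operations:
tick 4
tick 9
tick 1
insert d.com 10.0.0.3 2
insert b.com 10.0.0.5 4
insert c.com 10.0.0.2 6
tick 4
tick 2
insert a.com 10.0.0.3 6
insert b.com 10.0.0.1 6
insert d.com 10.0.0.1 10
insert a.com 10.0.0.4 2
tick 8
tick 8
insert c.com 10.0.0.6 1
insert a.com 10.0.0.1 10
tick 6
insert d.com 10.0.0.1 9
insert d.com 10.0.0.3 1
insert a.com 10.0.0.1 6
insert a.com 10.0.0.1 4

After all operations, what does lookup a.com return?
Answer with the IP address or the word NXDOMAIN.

Answer: 10.0.0.1

Derivation:
Op 1: tick 4 -> clock=4.
Op 2: tick 9 -> clock=13.
Op 3: tick 1 -> clock=14.
Op 4: insert d.com -> 10.0.0.3 (expiry=14+2=16). clock=14
Op 5: insert b.com -> 10.0.0.5 (expiry=14+4=18). clock=14
Op 6: insert c.com -> 10.0.0.2 (expiry=14+6=20). clock=14
Op 7: tick 4 -> clock=18. purged={b.com,d.com}
Op 8: tick 2 -> clock=20. purged={c.com}
Op 9: insert a.com -> 10.0.0.3 (expiry=20+6=26). clock=20
Op 10: insert b.com -> 10.0.0.1 (expiry=20+6=26). clock=20
Op 11: insert d.com -> 10.0.0.1 (expiry=20+10=30). clock=20
Op 12: insert a.com -> 10.0.0.4 (expiry=20+2=22). clock=20
Op 13: tick 8 -> clock=28. purged={a.com,b.com}
Op 14: tick 8 -> clock=36. purged={d.com}
Op 15: insert c.com -> 10.0.0.6 (expiry=36+1=37). clock=36
Op 16: insert a.com -> 10.0.0.1 (expiry=36+10=46). clock=36
Op 17: tick 6 -> clock=42. purged={c.com}
Op 18: insert d.com -> 10.0.0.1 (expiry=42+9=51). clock=42
Op 19: insert d.com -> 10.0.0.3 (expiry=42+1=43). clock=42
Op 20: insert a.com -> 10.0.0.1 (expiry=42+6=48). clock=42
Op 21: insert a.com -> 10.0.0.1 (expiry=42+4=46). clock=42
lookup a.com: present, ip=10.0.0.1 expiry=46 > clock=42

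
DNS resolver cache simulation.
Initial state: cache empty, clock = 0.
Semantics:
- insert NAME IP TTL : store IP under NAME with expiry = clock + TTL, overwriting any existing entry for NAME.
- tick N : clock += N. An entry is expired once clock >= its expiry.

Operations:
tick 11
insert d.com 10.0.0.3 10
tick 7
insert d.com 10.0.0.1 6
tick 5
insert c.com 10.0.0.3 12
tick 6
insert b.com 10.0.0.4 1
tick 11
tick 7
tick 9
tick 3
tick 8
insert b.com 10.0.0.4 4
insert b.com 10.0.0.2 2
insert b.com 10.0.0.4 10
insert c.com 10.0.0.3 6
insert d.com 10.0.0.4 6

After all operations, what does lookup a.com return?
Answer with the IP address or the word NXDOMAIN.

Op 1: tick 11 -> clock=11.
Op 2: insert d.com -> 10.0.0.3 (expiry=11+10=21). clock=11
Op 3: tick 7 -> clock=18.
Op 4: insert d.com -> 10.0.0.1 (expiry=18+6=24). clock=18
Op 5: tick 5 -> clock=23.
Op 6: insert c.com -> 10.0.0.3 (expiry=23+12=35). clock=23
Op 7: tick 6 -> clock=29. purged={d.com}
Op 8: insert b.com -> 10.0.0.4 (expiry=29+1=30). clock=29
Op 9: tick 11 -> clock=40. purged={b.com,c.com}
Op 10: tick 7 -> clock=47.
Op 11: tick 9 -> clock=56.
Op 12: tick 3 -> clock=59.
Op 13: tick 8 -> clock=67.
Op 14: insert b.com -> 10.0.0.4 (expiry=67+4=71). clock=67
Op 15: insert b.com -> 10.0.0.2 (expiry=67+2=69). clock=67
Op 16: insert b.com -> 10.0.0.4 (expiry=67+10=77). clock=67
Op 17: insert c.com -> 10.0.0.3 (expiry=67+6=73). clock=67
Op 18: insert d.com -> 10.0.0.4 (expiry=67+6=73). clock=67
lookup a.com: not in cache (expired or never inserted)

Answer: NXDOMAIN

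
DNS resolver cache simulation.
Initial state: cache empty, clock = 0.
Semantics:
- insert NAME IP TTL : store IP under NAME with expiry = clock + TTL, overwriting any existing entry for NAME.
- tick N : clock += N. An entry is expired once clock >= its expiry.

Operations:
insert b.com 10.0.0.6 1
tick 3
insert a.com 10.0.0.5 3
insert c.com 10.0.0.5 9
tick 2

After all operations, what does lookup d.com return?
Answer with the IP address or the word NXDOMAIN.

Answer: NXDOMAIN

Derivation:
Op 1: insert b.com -> 10.0.0.6 (expiry=0+1=1). clock=0
Op 2: tick 3 -> clock=3. purged={b.com}
Op 3: insert a.com -> 10.0.0.5 (expiry=3+3=6). clock=3
Op 4: insert c.com -> 10.0.0.5 (expiry=3+9=12). clock=3
Op 5: tick 2 -> clock=5.
lookup d.com: not in cache (expired or never inserted)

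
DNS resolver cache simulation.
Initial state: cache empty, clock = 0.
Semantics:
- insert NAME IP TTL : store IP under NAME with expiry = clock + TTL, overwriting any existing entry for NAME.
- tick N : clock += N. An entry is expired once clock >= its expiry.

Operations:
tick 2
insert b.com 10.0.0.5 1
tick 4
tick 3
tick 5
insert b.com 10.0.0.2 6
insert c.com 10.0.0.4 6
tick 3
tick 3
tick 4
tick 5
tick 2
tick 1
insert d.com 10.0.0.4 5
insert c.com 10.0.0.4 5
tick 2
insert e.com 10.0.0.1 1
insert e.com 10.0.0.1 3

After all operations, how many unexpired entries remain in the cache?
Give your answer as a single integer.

Op 1: tick 2 -> clock=2.
Op 2: insert b.com -> 10.0.0.5 (expiry=2+1=3). clock=2
Op 3: tick 4 -> clock=6. purged={b.com}
Op 4: tick 3 -> clock=9.
Op 5: tick 5 -> clock=14.
Op 6: insert b.com -> 10.0.0.2 (expiry=14+6=20). clock=14
Op 7: insert c.com -> 10.0.0.4 (expiry=14+6=20). clock=14
Op 8: tick 3 -> clock=17.
Op 9: tick 3 -> clock=20. purged={b.com,c.com}
Op 10: tick 4 -> clock=24.
Op 11: tick 5 -> clock=29.
Op 12: tick 2 -> clock=31.
Op 13: tick 1 -> clock=32.
Op 14: insert d.com -> 10.0.0.4 (expiry=32+5=37). clock=32
Op 15: insert c.com -> 10.0.0.4 (expiry=32+5=37). clock=32
Op 16: tick 2 -> clock=34.
Op 17: insert e.com -> 10.0.0.1 (expiry=34+1=35). clock=34
Op 18: insert e.com -> 10.0.0.1 (expiry=34+3=37). clock=34
Final cache (unexpired): {c.com,d.com,e.com} -> size=3

Answer: 3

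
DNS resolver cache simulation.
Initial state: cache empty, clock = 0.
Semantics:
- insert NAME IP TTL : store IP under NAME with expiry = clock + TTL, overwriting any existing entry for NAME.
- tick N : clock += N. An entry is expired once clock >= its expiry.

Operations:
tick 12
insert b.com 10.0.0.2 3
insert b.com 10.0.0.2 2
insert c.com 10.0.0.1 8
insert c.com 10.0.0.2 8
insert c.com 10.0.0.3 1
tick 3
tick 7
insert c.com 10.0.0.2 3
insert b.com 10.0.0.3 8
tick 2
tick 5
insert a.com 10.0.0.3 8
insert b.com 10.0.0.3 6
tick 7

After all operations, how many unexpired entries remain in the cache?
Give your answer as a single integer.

Op 1: tick 12 -> clock=12.
Op 2: insert b.com -> 10.0.0.2 (expiry=12+3=15). clock=12
Op 3: insert b.com -> 10.0.0.2 (expiry=12+2=14). clock=12
Op 4: insert c.com -> 10.0.0.1 (expiry=12+8=20). clock=12
Op 5: insert c.com -> 10.0.0.2 (expiry=12+8=20). clock=12
Op 6: insert c.com -> 10.0.0.3 (expiry=12+1=13). clock=12
Op 7: tick 3 -> clock=15. purged={b.com,c.com}
Op 8: tick 7 -> clock=22.
Op 9: insert c.com -> 10.0.0.2 (expiry=22+3=25). clock=22
Op 10: insert b.com -> 10.0.0.3 (expiry=22+8=30). clock=22
Op 11: tick 2 -> clock=24.
Op 12: tick 5 -> clock=29. purged={c.com}
Op 13: insert a.com -> 10.0.0.3 (expiry=29+8=37). clock=29
Op 14: insert b.com -> 10.0.0.3 (expiry=29+6=35). clock=29
Op 15: tick 7 -> clock=36. purged={b.com}
Final cache (unexpired): {a.com} -> size=1

Answer: 1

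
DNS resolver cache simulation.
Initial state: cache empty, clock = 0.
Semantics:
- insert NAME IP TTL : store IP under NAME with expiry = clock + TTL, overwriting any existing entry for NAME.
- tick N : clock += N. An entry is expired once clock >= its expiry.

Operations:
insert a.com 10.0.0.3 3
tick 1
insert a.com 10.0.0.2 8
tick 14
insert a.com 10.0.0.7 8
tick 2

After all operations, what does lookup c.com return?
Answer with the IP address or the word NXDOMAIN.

Answer: NXDOMAIN

Derivation:
Op 1: insert a.com -> 10.0.0.3 (expiry=0+3=3). clock=0
Op 2: tick 1 -> clock=1.
Op 3: insert a.com -> 10.0.0.2 (expiry=1+8=9). clock=1
Op 4: tick 14 -> clock=15. purged={a.com}
Op 5: insert a.com -> 10.0.0.7 (expiry=15+8=23). clock=15
Op 6: tick 2 -> clock=17.
lookup c.com: not in cache (expired or never inserted)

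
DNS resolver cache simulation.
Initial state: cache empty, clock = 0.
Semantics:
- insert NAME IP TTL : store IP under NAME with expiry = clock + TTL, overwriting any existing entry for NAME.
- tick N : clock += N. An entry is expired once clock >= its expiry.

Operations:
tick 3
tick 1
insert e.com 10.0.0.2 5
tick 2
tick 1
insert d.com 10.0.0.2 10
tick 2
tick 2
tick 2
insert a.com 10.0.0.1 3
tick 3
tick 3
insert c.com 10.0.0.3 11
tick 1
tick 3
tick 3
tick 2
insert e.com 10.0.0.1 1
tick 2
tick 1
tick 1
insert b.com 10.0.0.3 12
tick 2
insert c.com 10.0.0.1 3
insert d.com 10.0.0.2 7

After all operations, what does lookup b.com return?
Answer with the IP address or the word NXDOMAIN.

Op 1: tick 3 -> clock=3.
Op 2: tick 1 -> clock=4.
Op 3: insert e.com -> 10.0.0.2 (expiry=4+5=9). clock=4
Op 4: tick 2 -> clock=6.
Op 5: tick 1 -> clock=7.
Op 6: insert d.com -> 10.0.0.2 (expiry=7+10=17). clock=7
Op 7: tick 2 -> clock=9. purged={e.com}
Op 8: tick 2 -> clock=11.
Op 9: tick 2 -> clock=13.
Op 10: insert a.com -> 10.0.0.1 (expiry=13+3=16). clock=13
Op 11: tick 3 -> clock=16. purged={a.com}
Op 12: tick 3 -> clock=19. purged={d.com}
Op 13: insert c.com -> 10.0.0.3 (expiry=19+11=30). clock=19
Op 14: tick 1 -> clock=20.
Op 15: tick 3 -> clock=23.
Op 16: tick 3 -> clock=26.
Op 17: tick 2 -> clock=28.
Op 18: insert e.com -> 10.0.0.1 (expiry=28+1=29). clock=28
Op 19: tick 2 -> clock=30. purged={c.com,e.com}
Op 20: tick 1 -> clock=31.
Op 21: tick 1 -> clock=32.
Op 22: insert b.com -> 10.0.0.3 (expiry=32+12=44). clock=32
Op 23: tick 2 -> clock=34.
Op 24: insert c.com -> 10.0.0.1 (expiry=34+3=37). clock=34
Op 25: insert d.com -> 10.0.0.2 (expiry=34+7=41). clock=34
lookup b.com: present, ip=10.0.0.3 expiry=44 > clock=34

Answer: 10.0.0.3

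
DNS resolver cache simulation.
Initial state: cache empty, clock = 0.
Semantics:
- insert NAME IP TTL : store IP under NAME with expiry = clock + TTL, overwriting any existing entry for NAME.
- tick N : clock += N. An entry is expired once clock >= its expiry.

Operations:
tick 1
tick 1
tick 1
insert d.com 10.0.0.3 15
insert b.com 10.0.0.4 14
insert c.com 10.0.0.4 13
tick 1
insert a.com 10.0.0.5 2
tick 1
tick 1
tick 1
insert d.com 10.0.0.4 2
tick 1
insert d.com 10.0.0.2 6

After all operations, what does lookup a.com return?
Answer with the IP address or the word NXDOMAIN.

Answer: NXDOMAIN

Derivation:
Op 1: tick 1 -> clock=1.
Op 2: tick 1 -> clock=2.
Op 3: tick 1 -> clock=3.
Op 4: insert d.com -> 10.0.0.3 (expiry=3+15=18). clock=3
Op 5: insert b.com -> 10.0.0.4 (expiry=3+14=17). clock=3
Op 6: insert c.com -> 10.0.0.4 (expiry=3+13=16). clock=3
Op 7: tick 1 -> clock=4.
Op 8: insert a.com -> 10.0.0.5 (expiry=4+2=6). clock=4
Op 9: tick 1 -> clock=5.
Op 10: tick 1 -> clock=6. purged={a.com}
Op 11: tick 1 -> clock=7.
Op 12: insert d.com -> 10.0.0.4 (expiry=7+2=9). clock=7
Op 13: tick 1 -> clock=8.
Op 14: insert d.com -> 10.0.0.2 (expiry=8+6=14). clock=8
lookup a.com: not in cache (expired or never inserted)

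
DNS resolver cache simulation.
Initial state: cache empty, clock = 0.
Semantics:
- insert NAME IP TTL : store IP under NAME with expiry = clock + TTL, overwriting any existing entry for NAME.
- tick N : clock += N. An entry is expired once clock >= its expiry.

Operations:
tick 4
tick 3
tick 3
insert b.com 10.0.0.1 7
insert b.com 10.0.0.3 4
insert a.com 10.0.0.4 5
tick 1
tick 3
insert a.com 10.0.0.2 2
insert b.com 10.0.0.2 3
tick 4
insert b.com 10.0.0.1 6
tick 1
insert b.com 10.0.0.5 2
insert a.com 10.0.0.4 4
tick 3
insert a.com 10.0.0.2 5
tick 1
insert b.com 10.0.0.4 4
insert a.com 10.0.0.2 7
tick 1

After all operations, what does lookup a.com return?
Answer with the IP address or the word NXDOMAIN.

Answer: 10.0.0.2

Derivation:
Op 1: tick 4 -> clock=4.
Op 2: tick 3 -> clock=7.
Op 3: tick 3 -> clock=10.
Op 4: insert b.com -> 10.0.0.1 (expiry=10+7=17). clock=10
Op 5: insert b.com -> 10.0.0.3 (expiry=10+4=14). clock=10
Op 6: insert a.com -> 10.0.0.4 (expiry=10+5=15). clock=10
Op 7: tick 1 -> clock=11.
Op 8: tick 3 -> clock=14. purged={b.com}
Op 9: insert a.com -> 10.0.0.2 (expiry=14+2=16). clock=14
Op 10: insert b.com -> 10.0.0.2 (expiry=14+3=17). clock=14
Op 11: tick 4 -> clock=18. purged={a.com,b.com}
Op 12: insert b.com -> 10.0.0.1 (expiry=18+6=24). clock=18
Op 13: tick 1 -> clock=19.
Op 14: insert b.com -> 10.0.0.5 (expiry=19+2=21). clock=19
Op 15: insert a.com -> 10.0.0.4 (expiry=19+4=23). clock=19
Op 16: tick 3 -> clock=22. purged={b.com}
Op 17: insert a.com -> 10.0.0.2 (expiry=22+5=27). clock=22
Op 18: tick 1 -> clock=23.
Op 19: insert b.com -> 10.0.0.4 (expiry=23+4=27). clock=23
Op 20: insert a.com -> 10.0.0.2 (expiry=23+7=30). clock=23
Op 21: tick 1 -> clock=24.
lookup a.com: present, ip=10.0.0.2 expiry=30 > clock=24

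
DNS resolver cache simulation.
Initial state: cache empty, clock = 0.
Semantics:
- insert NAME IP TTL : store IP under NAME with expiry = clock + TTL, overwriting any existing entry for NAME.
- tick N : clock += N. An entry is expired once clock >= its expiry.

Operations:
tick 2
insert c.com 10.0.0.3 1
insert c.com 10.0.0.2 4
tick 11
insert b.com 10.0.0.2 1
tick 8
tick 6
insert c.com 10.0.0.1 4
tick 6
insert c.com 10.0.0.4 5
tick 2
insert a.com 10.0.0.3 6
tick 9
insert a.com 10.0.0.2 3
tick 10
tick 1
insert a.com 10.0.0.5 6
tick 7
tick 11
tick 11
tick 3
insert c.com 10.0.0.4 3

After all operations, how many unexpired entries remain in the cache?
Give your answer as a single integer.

Op 1: tick 2 -> clock=2.
Op 2: insert c.com -> 10.0.0.3 (expiry=2+1=3). clock=2
Op 3: insert c.com -> 10.0.0.2 (expiry=2+4=6). clock=2
Op 4: tick 11 -> clock=13. purged={c.com}
Op 5: insert b.com -> 10.0.0.2 (expiry=13+1=14). clock=13
Op 6: tick 8 -> clock=21. purged={b.com}
Op 7: tick 6 -> clock=27.
Op 8: insert c.com -> 10.0.0.1 (expiry=27+4=31). clock=27
Op 9: tick 6 -> clock=33. purged={c.com}
Op 10: insert c.com -> 10.0.0.4 (expiry=33+5=38). clock=33
Op 11: tick 2 -> clock=35.
Op 12: insert a.com -> 10.0.0.3 (expiry=35+6=41). clock=35
Op 13: tick 9 -> clock=44. purged={a.com,c.com}
Op 14: insert a.com -> 10.0.0.2 (expiry=44+3=47). clock=44
Op 15: tick 10 -> clock=54. purged={a.com}
Op 16: tick 1 -> clock=55.
Op 17: insert a.com -> 10.0.0.5 (expiry=55+6=61). clock=55
Op 18: tick 7 -> clock=62. purged={a.com}
Op 19: tick 11 -> clock=73.
Op 20: tick 11 -> clock=84.
Op 21: tick 3 -> clock=87.
Op 22: insert c.com -> 10.0.0.4 (expiry=87+3=90). clock=87
Final cache (unexpired): {c.com} -> size=1

Answer: 1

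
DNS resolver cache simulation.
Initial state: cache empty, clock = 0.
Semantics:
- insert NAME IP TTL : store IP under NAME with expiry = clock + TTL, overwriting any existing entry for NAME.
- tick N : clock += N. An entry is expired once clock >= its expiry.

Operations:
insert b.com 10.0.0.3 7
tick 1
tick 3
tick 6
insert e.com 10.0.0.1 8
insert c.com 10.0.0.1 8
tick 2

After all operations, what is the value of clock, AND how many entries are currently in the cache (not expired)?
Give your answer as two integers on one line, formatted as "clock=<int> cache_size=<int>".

Answer: clock=12 cache_size=2

Derivation:
Op 1: insert b.com -> 10.0.0.3 (expiry=0+7=7). clock=0
Op 2: tick 1 -> clock=1.
Op 3: tick 3 -> clock=4.
Op 4: tick 6 -> clock=10. purged={b.com}
Op 5: insert e.com -> 10.0.0.1 (expiry=10+8=18). clock=10
Op 6: insert c.com -> 10.0.0.1 (expiry=10+8=18). clock=10
Op 7: tick 2 -> clock=12.
Final clock = 12
Final cache (unexpired): {c.com,e.com} -> size=2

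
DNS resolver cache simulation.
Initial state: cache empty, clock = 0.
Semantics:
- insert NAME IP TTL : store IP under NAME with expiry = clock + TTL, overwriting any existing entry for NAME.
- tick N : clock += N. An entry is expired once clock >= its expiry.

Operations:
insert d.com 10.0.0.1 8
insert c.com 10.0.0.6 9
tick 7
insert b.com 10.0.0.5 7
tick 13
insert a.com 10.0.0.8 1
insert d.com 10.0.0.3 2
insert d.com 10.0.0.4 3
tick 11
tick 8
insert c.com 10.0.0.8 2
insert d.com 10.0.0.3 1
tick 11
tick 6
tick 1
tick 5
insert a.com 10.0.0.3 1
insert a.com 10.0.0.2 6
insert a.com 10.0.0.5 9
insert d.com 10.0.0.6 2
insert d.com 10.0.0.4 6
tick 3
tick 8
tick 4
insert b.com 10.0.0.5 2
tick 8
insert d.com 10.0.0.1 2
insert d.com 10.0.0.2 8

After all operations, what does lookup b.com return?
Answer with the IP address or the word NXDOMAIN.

Op 1: insert d.com -> 10.0.0.1 (expiry=0+8=8). clock=0
Op 2: insert c.com -> 10.0.0.6 (expiry=0+9=9). clock=0
Op 3: tick 7 -> clock=7.
Op 4: insert b.com -> 10.0.0.5 (expiry=7+7=14). clock=7
Op 5: tick 13 -> clock=20. purged={b.com,c.com,d.com}
Op 6: insert a.com -> 10.0.0.8 (expiry=20+1=21). clock=20
Op 7: insert d.com -> 10.0.0.3 (expiry=20+2=22). clock=20
Op 8: insert d.com -> 10.0.0.4 (expiry=20+3=23). clock=20
Op 9: tick 11 -> clock=31. purged={a.com,d.com}
Op 10: tick 8 -> clock=39.
Op 11: insert c.com -> 10.0.0.8 (expiry=39+2=41). clock=39
Op 12: insert d.com -> 10.0.0.3 (expiry=39+1=40). clock=39
Op 13: tick 11 -> clock=50. purged={c.com,d.com}
Op 14: tick 6 -> clock=56.
Op 15: tick 1 -> clock=57.
Op 16: tick 5 -> clock=62.
Op 17: insert a.com -> 10.0.0.3 (expiry=62+1=63). clock=62
Op 18: insert a.com -> 10.0.0.2 (expiry=62+6=68). clock=62
Op 19: insert a.com -> 10.0.0.5 (expiry=62+9=71). clock=62
Op 20: insert d.com -> 10.0.0.6 (expiry=62+2=64). clock=62
Op 21: insert d.com -> 10.0.0.4 (expiry=62+6=68). clock=62
Op 22: tick 3 -> clock=65.
Op 23: tick 8 -> clock=73. purged={a.com,d.com}
Op 24: tick 4 -> clock=77.
Op 25: insert b.com -> 10.0.0.5 (expiry=77+2=79). clock=77
Op 26: tick 8 -> clock=85. purged={b.com}
Op 27: insert d.com -> 10.0.0.1 (expiry=85+2=87). clock=85
Op 28: insert d.com -> 10.0.0.2 (expiry=85+8=93). clock=85
lookup b.com: not in cache (expired or never inserted)

Answer: NXDOMAIN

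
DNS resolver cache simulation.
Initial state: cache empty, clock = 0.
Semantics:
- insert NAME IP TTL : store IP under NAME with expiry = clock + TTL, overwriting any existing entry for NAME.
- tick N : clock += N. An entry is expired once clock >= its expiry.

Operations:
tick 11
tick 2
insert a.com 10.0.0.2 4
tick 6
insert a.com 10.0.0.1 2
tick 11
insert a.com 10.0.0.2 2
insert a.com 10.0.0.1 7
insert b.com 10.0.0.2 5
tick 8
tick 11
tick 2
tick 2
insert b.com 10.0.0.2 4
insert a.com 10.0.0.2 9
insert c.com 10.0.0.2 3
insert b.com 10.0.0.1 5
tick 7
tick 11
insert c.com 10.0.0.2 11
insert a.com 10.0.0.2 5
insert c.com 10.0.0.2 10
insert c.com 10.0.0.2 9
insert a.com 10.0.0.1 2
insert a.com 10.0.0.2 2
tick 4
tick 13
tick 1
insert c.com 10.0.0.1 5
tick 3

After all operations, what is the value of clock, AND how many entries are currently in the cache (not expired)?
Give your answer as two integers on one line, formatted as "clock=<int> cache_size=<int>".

Answer: clock=92 cache_size=1

Derivation:
Op 1: tick 11 -> clock=11.
Op 2: tick 2 -> clock=13.
Op 3: insert a.com -> 10.0.0.2 (expiry=13+4=17). clock=13
Op 4: tick 6 -> clock=19. purged={a.com}
Op 5: insert a.com -> 10.0.0.1 (expiry=19+2=21). clock=19
Op 6: tick 11 -> clock=30. purged={a.com}
Op 7: insert a.com -> 10.0.0.2 (expiry=30+2=32). clock=30
Op 8: insert a.com -> 10.0.0.1 (expiry=30+7=37). clock=30
Op 9: insert b.com -> 10.0.0.2 (expiry=30+5=35). clock=30
Op 10: tick 8 -> clock=38. purged={a.com,b.com}
Op 11: tick 11 -> clock=49.
Op 12: tick 2 -> clock=51.
Op 13: tick 2 -> clock=53.
Op 14: insert b.com -> 10.0.0.2 (expiry=53+4=57). clock=53
Op 15: insert a.com -> 10.0.0.2 (expiry=53+9=62). clock=53
Op 16: insert c.com -> 10.0.0.2 (expiry=53+3=56). clock=53
Op 17: insert b.com -> 10.0.0.1 (expiry=53+5=58). clock=53
Op 18: tick 7 -> clock=60. purged={b.com,c.com}
Op 19: tick 11 -> clock=71. purged={a.com}
Op 20: insert c.com -> 10.0.0.2 (expiry=71+11=82). clock=71
Op 21: insert a.com -> 10.0.0.2 (expiry=71+5=76). clock=71
Op 22: insert c.com -> 10.0.0.2 (expiry=71+10=81). clock=71
Op 23: insert c.com -> 10.0.0.2 (expiry=71+9=80). clock=71
Op 24: insert a.com -> 10.0.0.1 (expiry=71+2=73). clock=71
Op 25: insert a.com -> 10.0.0.2 (expiry=71+2=73). clock=71
Op 26: tick 4 -> clock=75. purged={a.com}
Op 27: tick 13 -> clock=88. purged={c.com}
Op 28: tick 1 -> clock=89.
Op 29: insert c.com -> 10.0.0.1 (expiry=89+5=94). clock=89
Op 30: tick 3 -> clock=92.
Final clock = 92
Final cache (unexpired): {c.com} -> size=1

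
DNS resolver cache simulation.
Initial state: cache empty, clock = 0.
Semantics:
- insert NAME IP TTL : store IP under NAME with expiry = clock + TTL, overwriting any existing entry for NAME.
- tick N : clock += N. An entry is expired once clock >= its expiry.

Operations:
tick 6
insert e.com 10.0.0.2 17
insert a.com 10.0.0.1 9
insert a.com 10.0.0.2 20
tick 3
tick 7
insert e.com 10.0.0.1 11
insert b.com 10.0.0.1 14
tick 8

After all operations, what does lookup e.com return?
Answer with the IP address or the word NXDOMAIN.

Answer: 10.0.0.1

Derivation:
Op 1: tick 6 -> clock=6.
Op 2: insert e.com -> 10.0.0.2 (expiry=6+17=23). clock=6
Op 3: insert a.com -> 10.0.0.1 (expiry=6+9=15). clock=6
Op 4: insert a.com -> 10.0.0.2 (expiry=6+20=26). clock=6
Op 5: tick 3 -> clock=9.
Op 6: tick 7 -> clock=16.
Op 7: insert e.com -> 10.0.0.1 (expiry=16+11=27). clock=16
Op 8: insert b.com -> 10.0.0.1 (expiry=16+14=30). clock=16
Op 9: tick 8 -> clock=24.
lookup e.com: present, ip=10.0.0.1 expiry=27 > clock=24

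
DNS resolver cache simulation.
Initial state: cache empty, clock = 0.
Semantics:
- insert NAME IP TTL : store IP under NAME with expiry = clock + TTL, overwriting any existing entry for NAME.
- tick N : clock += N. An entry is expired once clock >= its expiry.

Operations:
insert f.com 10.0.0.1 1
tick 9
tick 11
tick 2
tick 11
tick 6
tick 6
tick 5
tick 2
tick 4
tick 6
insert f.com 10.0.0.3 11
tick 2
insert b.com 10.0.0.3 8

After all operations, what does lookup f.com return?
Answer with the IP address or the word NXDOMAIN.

Op 1: insert f.com -> 10.0.0.1 (expiry=0+1=1). clock=0
Op 2: tick 9 -> clock=9. purged={f.com}
Op 3: tick 11 -> clock=20.
Op 4: tick 2 -> clock=22.
Op 5: tick 11 -> clock=33.
Op 6: tick 6 -> clock=39.
Op 7: tick 6 -> clock=45.
Op 8: tick 5 -> clock=50.
Op 9: tick 2 -> clock=52.
Op 10: tick 4 -> clock=56.
Op 11: tick 6 -> clock=62.
Op 12: insert f.com -> 10.0.0.3 (expiry=62+11=73). clock=62
Op 13: tick 2 -> clock=64.
Op 14: insert b.com -> 10.0.0.3 (expiry=64+8=72). clock=64
lookup f.com: present, ip=10.0.0.3 expiry=73 > clock=64

Answer: 10.0.0.3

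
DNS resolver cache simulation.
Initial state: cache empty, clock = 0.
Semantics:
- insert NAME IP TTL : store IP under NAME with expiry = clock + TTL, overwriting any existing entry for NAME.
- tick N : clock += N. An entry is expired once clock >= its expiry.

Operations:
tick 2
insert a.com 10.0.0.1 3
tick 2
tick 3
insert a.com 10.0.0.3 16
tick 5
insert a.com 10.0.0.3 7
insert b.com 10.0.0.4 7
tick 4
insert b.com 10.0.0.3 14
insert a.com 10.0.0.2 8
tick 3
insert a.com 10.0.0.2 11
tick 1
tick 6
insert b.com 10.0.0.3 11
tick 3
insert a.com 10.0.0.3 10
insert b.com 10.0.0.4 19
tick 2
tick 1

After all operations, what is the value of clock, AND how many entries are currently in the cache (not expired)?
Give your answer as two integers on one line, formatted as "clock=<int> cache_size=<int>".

Op 1: tick 2 -> clock=2.
Op 2: insert a.com -> 10.0.0.1 (expiry=2+3=5). clock=2
Op 3: tick 2 -> clock=4.
Op 4: tick 3 -> clock=7. purged={a.com}
Op 5: insert a.com -> 10.0.0.3 (expiry=7+16=23). clock=7
Op 6: tick 5 -> clock=12.
Op 7: insert a.com -> 10.0.0.3 (expiry=12+7=19). clock=12
Op 8: insert b.com -> 10.0.0.4 (expiry=12+7=19). clock=12
Op 9: tick 4 -> clock=16.
Op 10: insert b.com -> 10.0.0.3 (expiry=16+14=30). clock=16
Op 11: insert a.com -> 10.0.0.2 (expiry=16+8=24). clock=16
Op 12: tick 3 -> clock=19.
Op 13: insert a.com -> 10.0.0.2 (expiry=19+11=30). clock=19
Op 14: tick 1 -> clock=20.
Op 15: tick 6 -> clock=26.
Op 16: insert b.com -> 10.0.0.3 (expiry=26+11=37). clock=26
Op 17: tick 3 -> clock=29.
Op 18: insert a.com -> 10.0.0.3 (expiry=29+10=39). clock=29
Op 19: insert b.com -> 10.0.0.4 (expiry=29+19=48). clock=29
Op 20: tick 2 -> clock=31.
Op 21: tick 1 -> clock=32.
Final clock = 32
Final cache (unexpired): {a.com,b.com} -> size=2

Answer: clock=32 cache_size=2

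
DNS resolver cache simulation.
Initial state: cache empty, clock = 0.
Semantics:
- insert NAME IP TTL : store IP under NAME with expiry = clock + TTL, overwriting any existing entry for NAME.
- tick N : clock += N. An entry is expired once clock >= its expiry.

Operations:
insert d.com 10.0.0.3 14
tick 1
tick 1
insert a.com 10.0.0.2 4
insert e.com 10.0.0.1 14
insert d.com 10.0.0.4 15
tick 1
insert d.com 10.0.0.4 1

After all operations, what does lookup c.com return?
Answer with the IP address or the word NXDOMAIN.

Answer: NXDOMAIN

Derivation:
Op 1: insert d.com -> 10.0.0.3 (expiry=0+14=14). clock=0
Op 2: tick 1 -> clock=1.
Op 3: tick 1 -> clock=2.
Op 4: insert a.com -> 10.0.0.2 (expiry=2+4=6). clock=2
Op 5: insert e.com -> 10.0.0.1 (expiry=2+14=16). clock=2
Op 6: insert d.com -> 10.0.0.4 (expiry=2+15=17). clock=2
Op 7: tick 1 -> clock=3.
Op 8: insert d.com -> 10.0.0.4 (expiry=3+1=4). clock=3
lookup c.com: not in cache (expired or never inserted)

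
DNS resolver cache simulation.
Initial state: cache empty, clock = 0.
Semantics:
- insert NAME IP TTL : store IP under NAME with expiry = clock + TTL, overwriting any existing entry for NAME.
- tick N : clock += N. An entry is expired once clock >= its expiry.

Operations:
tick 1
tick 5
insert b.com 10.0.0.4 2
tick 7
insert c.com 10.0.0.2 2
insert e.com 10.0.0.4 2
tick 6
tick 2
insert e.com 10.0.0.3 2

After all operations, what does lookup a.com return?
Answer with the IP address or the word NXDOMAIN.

Answer: NXDOMAIN

Derivation:
Op 1: tick 1 -> clock=1.
Op 2: tick 5 -> clock=6.
Op 3: insert b.com -> 10.0.0.4 (expiry=6+2=8). clock=6
Op 4: tick 7 -> clock=13. purged={b.com}
Op 5: insert c.com -> 10.0.0.2 (expiry=13+2=15). clock=13
Op 6: insert e.com -> 10.0.0.4 (expiry=13+2=15). clock=13
Op 7: tick 6 -> clock=19. purged={c.com,e.com}
Op 8: tick 2 -> clock=21.
Op 9: insert e.com -> 10.0.0.3 (expiry=21+2=23). clock=21
lookup a.com: not in cache (expired or never inserted)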